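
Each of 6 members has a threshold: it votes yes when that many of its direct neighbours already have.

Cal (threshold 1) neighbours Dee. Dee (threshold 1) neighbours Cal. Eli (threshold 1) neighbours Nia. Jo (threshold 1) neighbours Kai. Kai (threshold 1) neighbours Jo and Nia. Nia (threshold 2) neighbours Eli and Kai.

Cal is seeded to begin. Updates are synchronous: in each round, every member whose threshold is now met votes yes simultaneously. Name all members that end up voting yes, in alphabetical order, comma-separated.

Cal, Dee

Round 1 — Cal votes yes (initial).
Round 2 — checking thresholds:
  Dee: 1 of 1 neighbours ≥ 1, votes yes.
Round 3 — no new yes votes; cascade stops.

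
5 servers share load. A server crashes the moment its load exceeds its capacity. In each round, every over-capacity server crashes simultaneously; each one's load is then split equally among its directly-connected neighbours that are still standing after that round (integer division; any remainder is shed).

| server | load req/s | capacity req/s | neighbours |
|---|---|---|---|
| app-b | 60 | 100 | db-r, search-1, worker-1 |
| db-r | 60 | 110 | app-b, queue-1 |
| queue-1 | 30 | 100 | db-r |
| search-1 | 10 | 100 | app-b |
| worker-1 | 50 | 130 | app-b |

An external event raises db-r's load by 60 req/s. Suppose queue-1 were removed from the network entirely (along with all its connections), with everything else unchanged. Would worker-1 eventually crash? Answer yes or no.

yes

With queue-1 removed:
Round 1 — db-r at 120 > 110. db-r crashes.
  db-r sheds 120 req/s to app-b: 120 each.
    app-b: 60+120 = 180 > 100
Round 2 — app-b crashes.
  app-b sheds 180 req/s to search-1, worker-1: 90 each.
    search-1: 10+90 = 100 ≤ 100
    worker-1: 50+90 = 140 > 130
Round 3 — worker-1 crashes.
  worker-1 sheds 140 req/s: no online neighbours, lost.
No further crashes.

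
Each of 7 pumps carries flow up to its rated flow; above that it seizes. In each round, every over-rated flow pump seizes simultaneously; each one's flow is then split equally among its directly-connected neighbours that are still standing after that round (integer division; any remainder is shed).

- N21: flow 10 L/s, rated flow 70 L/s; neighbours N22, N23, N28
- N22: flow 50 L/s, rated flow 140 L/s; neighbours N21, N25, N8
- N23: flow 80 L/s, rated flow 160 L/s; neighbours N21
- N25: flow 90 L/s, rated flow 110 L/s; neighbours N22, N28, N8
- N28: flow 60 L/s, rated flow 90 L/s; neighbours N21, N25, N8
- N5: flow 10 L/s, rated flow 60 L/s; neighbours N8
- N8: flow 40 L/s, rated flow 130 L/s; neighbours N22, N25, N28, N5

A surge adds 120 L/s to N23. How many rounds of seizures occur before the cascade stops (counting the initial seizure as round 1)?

5

Round 1 — N23 at 200 > 160. N23 seizes.
  N23 sheds 200 L/s to N21: 200 each.
    N21: 10+200 = 210 > 70
Round 2 — N21 seizes.
  N21 sheds 210 L/s to N22, N28: 105 each.
    N22: 50+105 = 155 > 140
    N28: 60+105 = 165 > 90
Round 3 — N22, N28 seize.
  N22 sheds 155 L/s to N25, N8: 77 each (1 lost).
    N25: 90+77 = 167 > 110
    N8: 40+77 = 117 ≤ 130
  N28 sheds 165 L/s to N25, N8: 82 each (1 lost).
    N25: 167+82 = 249 > 110
    N8: 117+82 = 199 > 130
Round 4 — N25, N8 seize.
  N25 sheds 249 L/s: no online neighbours, lost.
  N8 sheds 199 L/s to N5: 199 each.
    N5: 10+199 = 209 > 60
Round 5 — N5 seizes.
  N5 sheds 209 L/s: no online neighbours, lost.
No further seizures.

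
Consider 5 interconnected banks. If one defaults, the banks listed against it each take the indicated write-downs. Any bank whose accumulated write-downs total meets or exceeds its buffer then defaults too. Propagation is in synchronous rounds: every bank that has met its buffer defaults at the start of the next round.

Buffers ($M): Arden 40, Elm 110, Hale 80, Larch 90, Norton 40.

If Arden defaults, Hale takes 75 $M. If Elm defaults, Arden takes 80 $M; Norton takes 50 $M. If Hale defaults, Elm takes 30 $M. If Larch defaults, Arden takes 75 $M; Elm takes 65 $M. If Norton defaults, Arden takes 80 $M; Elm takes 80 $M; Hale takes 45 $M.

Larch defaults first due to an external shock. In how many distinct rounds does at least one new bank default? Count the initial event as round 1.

Round 1 — Larch defaults (initial).
  Arden: +75 → 75 ≥ 40
  Elm: +65 → 65 < 110
Round 2 — Arden defaults.
  Hale: +75 → 75 < 80
No further defaults.

2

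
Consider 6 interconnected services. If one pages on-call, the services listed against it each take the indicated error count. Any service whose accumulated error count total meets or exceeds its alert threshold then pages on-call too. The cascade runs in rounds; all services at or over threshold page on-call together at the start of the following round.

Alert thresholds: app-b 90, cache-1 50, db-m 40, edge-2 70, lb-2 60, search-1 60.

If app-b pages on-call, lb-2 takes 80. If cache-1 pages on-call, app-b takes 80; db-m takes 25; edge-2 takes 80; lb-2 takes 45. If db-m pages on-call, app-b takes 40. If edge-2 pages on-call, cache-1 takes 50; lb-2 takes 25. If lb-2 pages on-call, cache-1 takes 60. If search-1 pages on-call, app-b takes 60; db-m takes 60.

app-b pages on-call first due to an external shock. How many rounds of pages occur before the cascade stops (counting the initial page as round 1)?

4

Round 1 — app-b pages on-call (initial).
  lb-2: +80 → 80 ≥ 60
Round 2 — lb-2 pages on-call.
  cache-1: +60 → 60 ≥ 50
Round 3 — cache-1 pages on-call.
  db-m: +25 → 25 < 40
  edge-2: +80 → 80 ≥ 70
Round 4 — edge-2 pages on-call.
No further pages.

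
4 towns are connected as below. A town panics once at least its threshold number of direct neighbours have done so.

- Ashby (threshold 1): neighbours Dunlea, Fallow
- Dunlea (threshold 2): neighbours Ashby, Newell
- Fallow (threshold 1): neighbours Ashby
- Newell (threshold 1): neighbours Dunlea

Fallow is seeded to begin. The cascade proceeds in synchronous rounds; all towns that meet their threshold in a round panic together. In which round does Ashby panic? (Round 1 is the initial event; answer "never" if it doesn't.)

2

Round 1 — Fallow panics (initial).
Round 2 — checking thresholds:
  Ashby: 1 of 2 neighbours ≥ 1, panics.
Round 3 — no new panics; cascade stops.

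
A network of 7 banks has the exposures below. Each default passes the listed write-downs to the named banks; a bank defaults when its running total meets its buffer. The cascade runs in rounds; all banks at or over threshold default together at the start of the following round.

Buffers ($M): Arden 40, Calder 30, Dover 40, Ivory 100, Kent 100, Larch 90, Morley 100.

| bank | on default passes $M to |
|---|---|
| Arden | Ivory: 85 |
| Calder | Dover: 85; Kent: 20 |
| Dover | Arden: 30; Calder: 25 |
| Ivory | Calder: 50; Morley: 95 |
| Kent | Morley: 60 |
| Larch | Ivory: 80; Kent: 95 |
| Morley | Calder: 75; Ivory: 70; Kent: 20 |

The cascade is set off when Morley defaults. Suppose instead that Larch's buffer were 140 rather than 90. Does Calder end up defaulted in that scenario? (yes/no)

With Larch's buffer at 140:
Round 1 — Morley defaults (initial).
  Calder: +75 → 75 ≥ 30
  Ivory: +70 → 70 < 100
  Kent: +20 → 20 < 100
Round 2 — Calder defaults.
  Dover: +85 → 85 ≥ 40
  Kent: +20 → 40 < 100
Round 3 — Dover defaults.
  Arden: +30 → 30 < 40
No further defaults.

yes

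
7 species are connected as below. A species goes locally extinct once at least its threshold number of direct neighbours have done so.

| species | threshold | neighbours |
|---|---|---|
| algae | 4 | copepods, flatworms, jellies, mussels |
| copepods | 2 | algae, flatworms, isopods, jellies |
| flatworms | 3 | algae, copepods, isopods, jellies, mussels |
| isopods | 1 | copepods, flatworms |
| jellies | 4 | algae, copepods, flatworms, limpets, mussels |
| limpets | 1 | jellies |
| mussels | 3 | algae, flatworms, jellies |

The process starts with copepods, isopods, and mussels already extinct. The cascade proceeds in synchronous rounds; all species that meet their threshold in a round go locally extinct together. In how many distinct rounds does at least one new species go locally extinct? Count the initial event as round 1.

Round 1 — copepods, isopods, mussels go locally extinct (initial).
Round 2 — checking thresholds:
  algae: 2 of 4 neighbours < 4, below threshold.
  flatworms: 3 of 5 neighbours ≥ 3, goes locally extinct.
  jellies: 2 of 5 neighbours < 4, below threshold.
Round 3 — no new extinctions; cascade stops.

2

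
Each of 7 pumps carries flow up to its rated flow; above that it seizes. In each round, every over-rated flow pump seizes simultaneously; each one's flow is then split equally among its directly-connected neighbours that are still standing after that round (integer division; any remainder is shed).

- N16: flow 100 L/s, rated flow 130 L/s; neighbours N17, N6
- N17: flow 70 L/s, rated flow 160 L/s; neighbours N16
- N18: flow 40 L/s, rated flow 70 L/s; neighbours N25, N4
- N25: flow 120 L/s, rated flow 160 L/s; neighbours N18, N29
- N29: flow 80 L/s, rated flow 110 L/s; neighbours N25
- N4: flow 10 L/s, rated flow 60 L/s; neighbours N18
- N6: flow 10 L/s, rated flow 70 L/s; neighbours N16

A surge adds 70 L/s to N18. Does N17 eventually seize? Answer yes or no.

no

Round 1 — N18 at 110 > 70. N18 seizes.
  N18 sheds 110 L/s to N25, N4: 55 each.
    N25: 120+55 = 175 > 160
    N4: 10+55 = 65 > 60
Round 2 — N25, N4 seize.
  N25 sheds 175 L/s to N29: 175 each.
    N29: 80+175 = 255 > 110
  N4 sheds 65 L/s: no online neighbours, lost.
Round 3 — N29 seizes.
  N29 sheds 255 L/s: no online neighbours, lost.
No further seizures.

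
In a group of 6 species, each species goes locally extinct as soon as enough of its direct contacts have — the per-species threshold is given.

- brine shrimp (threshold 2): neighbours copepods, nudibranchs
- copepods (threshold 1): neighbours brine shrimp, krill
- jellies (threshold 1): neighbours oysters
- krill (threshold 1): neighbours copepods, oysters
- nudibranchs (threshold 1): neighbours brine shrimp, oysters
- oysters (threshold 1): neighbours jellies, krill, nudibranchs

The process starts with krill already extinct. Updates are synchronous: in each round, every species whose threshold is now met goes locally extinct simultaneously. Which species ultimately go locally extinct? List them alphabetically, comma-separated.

brine shrimp, copepods, jellies, krill, nudibranchs, oysters

Round 1 — krill goes locally extinct (initial).
Round 2 — checking thresholds:
  copepods: 1 of 2 neighbours ≥ 1, goes locally extinct.
  oysters: 1 of 3 neighbours ≥ 1, goes locally extinct.
Round 3 — checking thresholds:
  brine shrimp: 1 of 2 neighbours < 2, holds.
  jellies: 1 of 1 neighbours ≥ 1, goes locally extinct.
  nudibranchs: 1 of 2 neighbours ≥ 1, goes locally extinct.
Round 4 — checking thresholds:
  brine shrimp: 2 of 2 neighbours ≥ 2, goes locally extinct.
Round 5 — no new extinctions; cascade stops.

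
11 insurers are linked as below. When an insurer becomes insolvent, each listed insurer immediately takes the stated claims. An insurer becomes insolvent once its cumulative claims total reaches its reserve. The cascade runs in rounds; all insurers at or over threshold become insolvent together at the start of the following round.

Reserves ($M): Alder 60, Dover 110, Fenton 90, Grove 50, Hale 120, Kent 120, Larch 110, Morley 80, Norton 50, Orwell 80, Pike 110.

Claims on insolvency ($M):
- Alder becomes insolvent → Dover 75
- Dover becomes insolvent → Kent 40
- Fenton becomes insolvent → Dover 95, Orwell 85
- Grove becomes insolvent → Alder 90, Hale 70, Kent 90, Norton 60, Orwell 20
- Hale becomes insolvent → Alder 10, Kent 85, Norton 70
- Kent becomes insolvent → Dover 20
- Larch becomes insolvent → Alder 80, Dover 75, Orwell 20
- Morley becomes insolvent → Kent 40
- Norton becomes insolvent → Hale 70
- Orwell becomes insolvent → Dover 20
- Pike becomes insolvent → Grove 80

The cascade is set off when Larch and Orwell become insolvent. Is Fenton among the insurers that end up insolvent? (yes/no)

no

Round 1 — Larch, Orwell become insolvent (initial).
  Alder: +80 → 80 ≥ 60
  Dover: +75+20 → 95 < 110
Round 2 — Alder becomes insolvent.
  Dover: +75 → 170 ≥ 110
Round 3 — Dover becomes insolvent.
  Kent: +40 → 40 < 120
No further insolvencies.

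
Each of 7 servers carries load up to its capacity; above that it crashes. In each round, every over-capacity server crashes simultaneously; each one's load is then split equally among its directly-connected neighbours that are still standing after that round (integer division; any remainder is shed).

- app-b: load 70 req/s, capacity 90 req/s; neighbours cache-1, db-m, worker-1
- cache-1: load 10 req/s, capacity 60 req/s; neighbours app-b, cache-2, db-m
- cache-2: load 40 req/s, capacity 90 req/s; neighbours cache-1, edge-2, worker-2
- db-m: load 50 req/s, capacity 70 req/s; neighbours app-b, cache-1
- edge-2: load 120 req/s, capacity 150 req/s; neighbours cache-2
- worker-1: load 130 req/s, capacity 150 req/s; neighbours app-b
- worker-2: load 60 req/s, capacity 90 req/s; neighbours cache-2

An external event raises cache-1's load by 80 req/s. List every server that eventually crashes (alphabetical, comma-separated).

app-b, cache-1, db-m, worker-1

Round 1 — cache-1 at 90 > 60. cache-1 crashes.
  cache-1 sheds 90 req/s to app-b, cache-2, db-m: 30 each.
    app-b: 70+30 = 100 > 90
    cache-2: 40+30 = 70 ≤ 90
    db-m: 50+30 = 80 > 70
Round 2 — app-b, db-m crash.
  app-b sheds 100 req/s to worker-1: 100 each.
    worker-1: 130+100 = 230 > 150
  db-m sheds 80 req/s: no online neighbours, lost.
Round 3 — worker-1 crashes.
  worker-1 sheds 230 req/s: no online neighbours, lost.
No further crashes.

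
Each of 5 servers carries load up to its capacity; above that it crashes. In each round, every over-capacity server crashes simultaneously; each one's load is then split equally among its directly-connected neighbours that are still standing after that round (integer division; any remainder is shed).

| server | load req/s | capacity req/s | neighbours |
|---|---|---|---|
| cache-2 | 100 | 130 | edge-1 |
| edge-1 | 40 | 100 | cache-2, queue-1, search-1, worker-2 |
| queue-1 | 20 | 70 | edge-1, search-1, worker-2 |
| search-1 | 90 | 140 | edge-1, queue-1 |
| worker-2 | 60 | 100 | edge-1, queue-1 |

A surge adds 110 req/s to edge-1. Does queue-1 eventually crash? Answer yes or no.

no

Round 1 — edge-1 at 150 > 100. edge-1 crashes.
  edge-1 sheds 150 req/s to cache-2, queue-1, search-1, worker-2: 37 each (2 lost).
    cache-2: 100+37 = 137 > 130
    queue-1: 20+37 = 57 ≤ 70
    search-1: 90+37 = 127 ≤ 140
    worker-2: 60+37 = 97 ≤ 100
Round 2 — cache-2 crashes.
  cache-2 sheds 137 req/s: no online neighbours, lost.
No further crashes.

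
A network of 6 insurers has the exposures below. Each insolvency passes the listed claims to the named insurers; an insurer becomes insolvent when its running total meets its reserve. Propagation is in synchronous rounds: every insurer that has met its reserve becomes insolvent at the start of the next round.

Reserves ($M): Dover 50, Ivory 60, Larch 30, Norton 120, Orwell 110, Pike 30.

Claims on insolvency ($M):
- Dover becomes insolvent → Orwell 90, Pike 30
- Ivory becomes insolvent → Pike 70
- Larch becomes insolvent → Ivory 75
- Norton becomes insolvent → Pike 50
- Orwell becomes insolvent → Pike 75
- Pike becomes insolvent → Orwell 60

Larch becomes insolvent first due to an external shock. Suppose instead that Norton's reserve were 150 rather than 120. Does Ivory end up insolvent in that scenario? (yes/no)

yes

With Norton's reserve at 150:
Round 1 — Larch becomes insolvent (initial).
  Ivory: +75 → 75 ≥ 60
Round 2 — Ivory becomes insolvent.
  Pike: +70 → 70 ≥ 30
Round 3 — Pike becomes insolvent.
  Orwell: +60 → 60 < 110
No further insolvencies.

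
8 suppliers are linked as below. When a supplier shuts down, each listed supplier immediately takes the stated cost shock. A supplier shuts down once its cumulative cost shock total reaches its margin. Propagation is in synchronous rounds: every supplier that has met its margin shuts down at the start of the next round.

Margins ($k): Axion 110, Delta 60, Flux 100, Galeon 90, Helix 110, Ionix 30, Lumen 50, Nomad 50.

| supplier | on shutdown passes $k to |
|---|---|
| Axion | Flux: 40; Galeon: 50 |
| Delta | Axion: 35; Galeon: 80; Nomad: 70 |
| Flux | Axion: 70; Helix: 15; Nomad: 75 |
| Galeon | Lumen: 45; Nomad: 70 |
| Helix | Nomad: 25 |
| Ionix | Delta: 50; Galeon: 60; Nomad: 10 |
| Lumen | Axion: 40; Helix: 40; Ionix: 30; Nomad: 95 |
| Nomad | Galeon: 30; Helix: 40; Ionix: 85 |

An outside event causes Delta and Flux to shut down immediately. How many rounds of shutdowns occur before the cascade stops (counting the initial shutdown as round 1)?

Round 1 — Delta, Flux shut down (initial).
  Axion: +35+70 → 105 < 110
  Galeon: +80 → 80 < 90
  Helix: +15 → 15 < 110
  Nomad: +70+75 → 145 ≥ 50
Round 2 — Nomad shuts down.
  Galeon: +30 → 110 ≥ 90
  Helix: +40 → 55 < 110
  Ionix: +85 → 85 ≥ 30
Round 3 — Galeon, Ionix shut down.
  Lumen: +45 → 45 < 50
No further shutdowns.

3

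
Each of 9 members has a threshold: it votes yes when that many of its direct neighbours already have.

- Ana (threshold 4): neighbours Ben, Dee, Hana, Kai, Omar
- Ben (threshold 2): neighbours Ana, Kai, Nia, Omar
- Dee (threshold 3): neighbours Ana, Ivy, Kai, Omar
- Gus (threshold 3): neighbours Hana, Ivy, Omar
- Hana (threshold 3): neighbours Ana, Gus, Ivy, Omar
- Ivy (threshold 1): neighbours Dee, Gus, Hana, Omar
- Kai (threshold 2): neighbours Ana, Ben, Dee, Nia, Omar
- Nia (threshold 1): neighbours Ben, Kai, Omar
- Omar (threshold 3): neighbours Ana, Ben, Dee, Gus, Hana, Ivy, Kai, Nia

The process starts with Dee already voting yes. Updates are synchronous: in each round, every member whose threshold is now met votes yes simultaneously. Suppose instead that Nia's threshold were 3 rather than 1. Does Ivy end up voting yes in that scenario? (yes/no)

yes

With Nia's threshold at 3:
Round 1 — Dee votes yes (initial).
Round 2 — checking thresholds:
  Ana: 1 of 5 neighbours < 4, below threshold.
  Ivy: 1 of 4 neighbours ≥ 1, votes yes.
  Kai: 1 of 5 neighbours < 2, below threshold.
  Omar: 1 of 8 neighbours < 3, below threshold.
Round 3 — no new yes votes; cascade stops.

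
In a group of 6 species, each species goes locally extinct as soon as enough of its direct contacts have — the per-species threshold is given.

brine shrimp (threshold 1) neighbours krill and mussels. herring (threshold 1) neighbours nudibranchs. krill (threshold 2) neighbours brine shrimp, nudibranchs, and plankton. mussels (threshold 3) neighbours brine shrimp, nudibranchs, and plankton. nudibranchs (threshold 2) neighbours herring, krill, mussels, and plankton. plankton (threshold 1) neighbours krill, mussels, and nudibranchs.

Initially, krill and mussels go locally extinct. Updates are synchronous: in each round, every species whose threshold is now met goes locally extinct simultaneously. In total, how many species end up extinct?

Round 1 — krill, mussels go locally extinct (initial).
Round 2 — checking thresholds:
  brine shrimp: 2 of 2 neighbours ≥ 1, goes locally extinct.
  nudibranchs: 2 of 4 neighbours ≥ 2, goes locally extinct.
  plankton: 2 of 3 neighbours ≥ 1, goes locally extinct.
Round 3 — checking thresholds:
  herring: 1 of 1 neighbours ≥ 1, goes locally extinct.
Round 4 — no new extinctions; cascade stops.

6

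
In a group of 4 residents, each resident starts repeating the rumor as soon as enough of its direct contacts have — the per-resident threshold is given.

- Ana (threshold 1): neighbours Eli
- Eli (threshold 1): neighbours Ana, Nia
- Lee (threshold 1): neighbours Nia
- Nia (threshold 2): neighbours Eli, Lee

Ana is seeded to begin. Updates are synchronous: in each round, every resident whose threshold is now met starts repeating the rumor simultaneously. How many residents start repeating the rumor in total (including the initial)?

Round 1 — Ana starts repeating the rumor (initial).
Round 2 — checking thresholds:
  Eli: 1 of 2 neighbours ≥ 1, starts repeating the rumor.
Round 3 — no new spreads; cascade stops.

2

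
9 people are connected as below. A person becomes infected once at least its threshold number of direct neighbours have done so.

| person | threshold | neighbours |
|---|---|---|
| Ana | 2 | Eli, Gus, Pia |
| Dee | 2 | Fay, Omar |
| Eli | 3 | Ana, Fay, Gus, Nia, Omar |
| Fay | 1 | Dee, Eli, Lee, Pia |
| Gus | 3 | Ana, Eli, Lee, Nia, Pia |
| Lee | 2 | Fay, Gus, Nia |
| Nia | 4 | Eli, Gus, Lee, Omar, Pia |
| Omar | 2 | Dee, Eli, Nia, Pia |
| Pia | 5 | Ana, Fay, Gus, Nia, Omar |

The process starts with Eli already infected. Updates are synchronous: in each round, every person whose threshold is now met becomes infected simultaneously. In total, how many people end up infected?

Round 1 — Eli becomes infected (initial).
Round 2 — checking thresholds:
  Ana: 1 of 3 neighbours < 2, below threshold.
  Fay: 1 of 4 neighbours ≥ 1, becomes infected.
  Gus: 1 of 5 neighbours < 3, below threshold.
  Nia: 1 of 5 neighbours < 4, below threshold.
  Omar: 1 of 4 neighbours < 2, below threshold.
Round 3 — no new infections; cascade stops.

2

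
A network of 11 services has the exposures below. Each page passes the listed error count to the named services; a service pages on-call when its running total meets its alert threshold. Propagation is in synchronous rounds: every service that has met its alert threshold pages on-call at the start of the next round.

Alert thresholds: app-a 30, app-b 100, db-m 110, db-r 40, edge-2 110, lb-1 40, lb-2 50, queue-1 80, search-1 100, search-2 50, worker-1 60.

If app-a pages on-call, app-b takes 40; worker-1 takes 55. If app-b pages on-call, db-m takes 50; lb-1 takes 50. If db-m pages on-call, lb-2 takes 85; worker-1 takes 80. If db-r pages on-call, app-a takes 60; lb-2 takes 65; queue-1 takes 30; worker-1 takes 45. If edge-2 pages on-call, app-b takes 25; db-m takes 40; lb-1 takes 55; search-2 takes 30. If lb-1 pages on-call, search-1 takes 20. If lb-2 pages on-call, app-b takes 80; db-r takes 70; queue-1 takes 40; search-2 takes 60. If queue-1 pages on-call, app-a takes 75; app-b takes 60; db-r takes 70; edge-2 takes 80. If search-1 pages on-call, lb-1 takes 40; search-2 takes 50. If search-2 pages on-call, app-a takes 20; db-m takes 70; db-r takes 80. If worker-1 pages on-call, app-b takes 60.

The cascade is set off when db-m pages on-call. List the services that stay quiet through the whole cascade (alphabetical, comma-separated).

edge-2, queue-1, search-1

Round 1 — db-m pages on-call (initial).
  lb-2: +85 → 85 ≥ 50
  worker-1: +80 → 80 ≥ 60
Round 2 — lb-2, worker-1 page on-call.
  app-b: +80+60 → 140 ≥ 100
  db-r: +70 → 70 ≥ 40
  queue-1: +40 → 40 < 80
  search-2: +60 → 60 ≥ 50
Round 3 — app-b, db-r, search-2 page on-call.
  app-a: +60+20 → 80 ≥ 30
  lb-1: +50 → 50 ≥ 40
  queue-1: +30 → 70 < 80
Round 4 — app-a, lb-1 page on-call.
  search-1: +20 → 20 < 100
No further pages.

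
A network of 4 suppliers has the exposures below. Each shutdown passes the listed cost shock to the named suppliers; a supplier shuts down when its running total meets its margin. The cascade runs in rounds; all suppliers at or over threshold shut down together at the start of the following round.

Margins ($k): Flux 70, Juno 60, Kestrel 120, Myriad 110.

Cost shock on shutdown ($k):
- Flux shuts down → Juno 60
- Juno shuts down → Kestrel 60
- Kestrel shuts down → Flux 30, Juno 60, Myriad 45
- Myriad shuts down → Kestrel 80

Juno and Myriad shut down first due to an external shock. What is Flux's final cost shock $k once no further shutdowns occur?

Round 1 — Juno, Myriad shut down (initial).
  Kestrel: +60+80 → 140 ≥ 120
Round 2 — Kestrel shuts down.
  Flux: +30 → 30 < 70
No further shutdowns.

30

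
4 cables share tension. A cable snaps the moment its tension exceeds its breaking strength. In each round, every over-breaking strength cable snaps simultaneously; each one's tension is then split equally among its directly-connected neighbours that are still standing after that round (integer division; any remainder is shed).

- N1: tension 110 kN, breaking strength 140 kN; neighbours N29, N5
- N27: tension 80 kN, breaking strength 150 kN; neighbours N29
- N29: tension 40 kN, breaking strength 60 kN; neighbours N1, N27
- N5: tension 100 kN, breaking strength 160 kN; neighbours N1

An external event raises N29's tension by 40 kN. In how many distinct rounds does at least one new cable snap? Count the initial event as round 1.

Round 1 — N29 at 80 > 60. N29 snaps.
  N29 sheds 80 kN to N1, N27: 40 each.
    N1: 110+40 = 150 > 140
    N27: 80+40 = 120 ≤ 150
Round 2 — N1 snaps.
  N1 sheds 150 kN to N5: 150 each.
    N5: 100+150 = 250 > 160
Round 3 — N5 snaps.
  N5 sheds 250 kN: no online neighbours, lost.
No further breaks.

3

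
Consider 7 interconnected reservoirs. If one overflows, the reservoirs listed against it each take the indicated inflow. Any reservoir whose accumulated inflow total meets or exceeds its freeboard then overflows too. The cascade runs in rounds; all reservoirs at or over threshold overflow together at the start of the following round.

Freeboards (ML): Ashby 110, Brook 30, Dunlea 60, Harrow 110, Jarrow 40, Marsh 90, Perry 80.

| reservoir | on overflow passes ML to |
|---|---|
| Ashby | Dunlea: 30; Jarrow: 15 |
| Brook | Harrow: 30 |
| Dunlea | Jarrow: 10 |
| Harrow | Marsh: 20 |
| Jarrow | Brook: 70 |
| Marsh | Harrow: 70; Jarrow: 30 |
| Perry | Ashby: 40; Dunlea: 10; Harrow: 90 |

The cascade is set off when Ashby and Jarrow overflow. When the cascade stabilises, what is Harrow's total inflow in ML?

Round 1 — Ashby, Jarrow overflow (initial).
  Brook: +70 → 70 ≥ 30
  Dunlea: +30 → 30 < 60
Round 2 — Brook overflows.
  Harrow: +30 → 30 < 110
No further overflows.

30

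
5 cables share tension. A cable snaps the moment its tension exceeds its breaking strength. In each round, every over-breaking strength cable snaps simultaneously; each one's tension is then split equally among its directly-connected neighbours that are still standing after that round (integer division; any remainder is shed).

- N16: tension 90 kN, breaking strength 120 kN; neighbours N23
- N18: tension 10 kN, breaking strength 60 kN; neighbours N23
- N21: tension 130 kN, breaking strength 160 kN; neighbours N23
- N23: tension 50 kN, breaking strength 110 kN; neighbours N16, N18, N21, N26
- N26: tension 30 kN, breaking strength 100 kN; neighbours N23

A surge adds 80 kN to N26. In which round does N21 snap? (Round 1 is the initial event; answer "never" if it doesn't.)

3

Round 1 — N26 at 110 > 100. N26 snaps.
  N26 sheds 110 kN to N23: 110 each.
    N23: 50+110 = 160 > 110
Round 2 — N23 snaps.
  N23 sheds 160 kN to N16, N18, N21: 53 each (1 lost).
    N16: 90+53 = 143 > 120
    N18: 10+53 = 63 > 60
    N21: 130+53 = 183 > 160
Round 3 — N16, N18, N21 snap.
  N16 sheds 143 kN: no online neighbours, lost.
  N18 sheds 63 kN: no online neighbours, lost.
  N21 sheds 183 kN: no online neighbours, lost.
No further breaks.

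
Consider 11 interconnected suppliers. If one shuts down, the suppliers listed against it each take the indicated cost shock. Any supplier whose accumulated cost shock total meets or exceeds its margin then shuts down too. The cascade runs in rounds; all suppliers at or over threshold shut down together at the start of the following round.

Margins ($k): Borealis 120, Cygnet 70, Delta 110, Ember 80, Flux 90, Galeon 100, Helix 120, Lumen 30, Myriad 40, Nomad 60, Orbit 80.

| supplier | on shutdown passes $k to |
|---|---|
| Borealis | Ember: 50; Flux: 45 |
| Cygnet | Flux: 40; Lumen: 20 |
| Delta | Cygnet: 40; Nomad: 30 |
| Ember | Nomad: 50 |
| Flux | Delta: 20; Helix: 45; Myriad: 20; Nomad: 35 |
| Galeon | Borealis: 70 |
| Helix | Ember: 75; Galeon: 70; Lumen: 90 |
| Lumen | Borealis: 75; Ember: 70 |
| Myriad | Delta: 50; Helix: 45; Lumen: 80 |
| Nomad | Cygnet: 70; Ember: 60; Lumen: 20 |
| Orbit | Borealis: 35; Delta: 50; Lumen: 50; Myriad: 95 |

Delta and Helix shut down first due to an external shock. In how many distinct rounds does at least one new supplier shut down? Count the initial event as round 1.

5

Round 1 — Delta, Helix shut down (initial).
  Cygnet: +40 → 40 < 70
  Ember: +75 → 75 < 80
  Galeon: +70 → 70 < 100
  Lumen: +90 → 90 ≥ 30
  Nomad: +30 → 30 < 60
Round 2 — Lumen shuts down.
  Borealis: +75 → 75 < 120
  Ember: +70 → 145 ≥ 80
Round 3 — Ember shuts down.
  Nomad: +50 → 80 ≥ 60
Round 4 — Nomad shuts down.
  Cygnet: +70 → 110 ≥ 70
Round 5 — Cygnet shuts down.
  Flux: +40 → 40 < 90
No further shutdowns.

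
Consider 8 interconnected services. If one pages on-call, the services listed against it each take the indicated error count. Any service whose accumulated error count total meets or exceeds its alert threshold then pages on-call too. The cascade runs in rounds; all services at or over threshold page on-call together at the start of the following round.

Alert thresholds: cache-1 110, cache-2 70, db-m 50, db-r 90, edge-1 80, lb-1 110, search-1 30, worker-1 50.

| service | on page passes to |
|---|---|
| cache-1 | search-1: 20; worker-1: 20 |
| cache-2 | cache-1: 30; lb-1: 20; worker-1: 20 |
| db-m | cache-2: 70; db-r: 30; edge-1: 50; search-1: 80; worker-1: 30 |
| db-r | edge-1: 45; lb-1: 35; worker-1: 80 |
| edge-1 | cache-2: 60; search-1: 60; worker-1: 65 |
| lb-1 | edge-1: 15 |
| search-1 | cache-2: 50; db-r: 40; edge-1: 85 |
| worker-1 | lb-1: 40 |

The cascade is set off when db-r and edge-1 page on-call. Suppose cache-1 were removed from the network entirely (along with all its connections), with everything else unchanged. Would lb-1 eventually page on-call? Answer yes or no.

no

With cache-1 removed:
Round 1 — db-r, edge-1 page on-call (initial).
  cache-2: +60 → 60 < 70
  lb-1: +35 → 35 < 110
  search-1: +60 → 60 ≥ 30
  worker-1: +80+65 → 145 ≥ 50
Round 2 — search-1, worker-1 page on-call.
  cache-2: +50 → 110 ≥ 70
  lb-1: +40 → 75 < 110
Round 3 — cache-2 pages on-call.
  lb-1: +20 → 95 < 110
No further pages.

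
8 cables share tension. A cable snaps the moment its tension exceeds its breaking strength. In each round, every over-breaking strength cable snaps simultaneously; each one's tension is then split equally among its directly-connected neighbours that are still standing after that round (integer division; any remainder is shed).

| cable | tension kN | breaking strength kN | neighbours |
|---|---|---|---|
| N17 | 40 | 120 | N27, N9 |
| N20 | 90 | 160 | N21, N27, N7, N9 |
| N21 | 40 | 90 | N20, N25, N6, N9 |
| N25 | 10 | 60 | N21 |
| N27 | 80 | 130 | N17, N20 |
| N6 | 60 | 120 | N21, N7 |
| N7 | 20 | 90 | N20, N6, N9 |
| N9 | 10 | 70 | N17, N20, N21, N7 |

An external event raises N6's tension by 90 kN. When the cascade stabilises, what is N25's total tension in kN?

48

Round 1 — N6 at 150 > 120. N6 snaps.
  N6 sheds 150 kN to N21, N7: 75 each.
    N21: 40+75 = 115 > 90
    N7: 20+75 = 95 > 90
Round 2 — N21, N7 snap.
  N21 sheds 115 kN to N20, N25, N9: 38 each (1 lost).
    N20: 90+38 = 128 ≤ 160
    N25: 10+38 = 48 ≤ 60
    N9: 10+38 = 48 ≤ 70
  N7 sheds 95 kN to N20, N9: 47 each (1 lost).
    N20: 128+47 = 175 > 160
    N9: 48+47 = 95 > 70
Round 3 — N20, N9 snap.
  N20 sheds 175 kN to N27: 175 each.
    N27: 80+175 = 255 > 130
  N9 sheds 95 kN to N17: 95 each.
    N17: 40+95 = 135 > 120
Round 4 — N17, N27 snap.
  N17 sheds 135 kN: no online neighbours, lost.
  N27 sheds 255 kN: no online neighbours, lost.
No further breaks.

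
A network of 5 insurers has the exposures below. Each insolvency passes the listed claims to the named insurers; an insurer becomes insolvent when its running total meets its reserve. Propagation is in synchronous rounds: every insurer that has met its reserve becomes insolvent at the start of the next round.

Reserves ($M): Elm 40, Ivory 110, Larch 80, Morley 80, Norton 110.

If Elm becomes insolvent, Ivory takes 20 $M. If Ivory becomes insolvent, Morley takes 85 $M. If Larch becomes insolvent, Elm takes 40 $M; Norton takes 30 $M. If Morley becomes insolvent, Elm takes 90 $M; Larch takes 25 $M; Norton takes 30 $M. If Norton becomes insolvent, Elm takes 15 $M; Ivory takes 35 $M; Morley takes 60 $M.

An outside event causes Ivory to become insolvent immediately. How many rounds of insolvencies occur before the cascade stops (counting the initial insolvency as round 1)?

Round 1 — Ivory becomes insolvent (initial).
  Morley: +85 → 85 ≥ 80
Round 2 — Morley becomes insolvent.
  Elm: +90 → 90 ≥ 40
  Larch: +25 → 25 < 80
  Norton: +30 → 30 < 110
Round 3 — Elm becomes insolvent.
No further insolvencies.

3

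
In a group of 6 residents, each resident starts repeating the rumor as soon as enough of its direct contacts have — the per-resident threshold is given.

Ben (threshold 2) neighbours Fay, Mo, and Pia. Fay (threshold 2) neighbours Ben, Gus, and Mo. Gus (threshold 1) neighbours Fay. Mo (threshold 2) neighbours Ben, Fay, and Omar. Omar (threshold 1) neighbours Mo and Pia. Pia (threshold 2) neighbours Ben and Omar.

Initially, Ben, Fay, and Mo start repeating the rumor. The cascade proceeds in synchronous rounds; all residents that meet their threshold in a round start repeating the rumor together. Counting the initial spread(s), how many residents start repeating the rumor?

Round 1 — Ben, Fay, Mo start repeating the rumor (initial).
Round 2 — checking thresholds:
  Gus: 1 of 1 neighbours ≥ 1, starts repeating the rumor.
  Omar: 1 of 2 neighbours ≥ 1, starts repeating the rumor.
  Pia: 1 of 2 neighbours < 2, holds.
Round 3 — checking thresholds:
  Pia: 2 of 2 neighbours ≥ 2, starts repeating the rumor.
Round 4 — no new spreads; cascade stops.

6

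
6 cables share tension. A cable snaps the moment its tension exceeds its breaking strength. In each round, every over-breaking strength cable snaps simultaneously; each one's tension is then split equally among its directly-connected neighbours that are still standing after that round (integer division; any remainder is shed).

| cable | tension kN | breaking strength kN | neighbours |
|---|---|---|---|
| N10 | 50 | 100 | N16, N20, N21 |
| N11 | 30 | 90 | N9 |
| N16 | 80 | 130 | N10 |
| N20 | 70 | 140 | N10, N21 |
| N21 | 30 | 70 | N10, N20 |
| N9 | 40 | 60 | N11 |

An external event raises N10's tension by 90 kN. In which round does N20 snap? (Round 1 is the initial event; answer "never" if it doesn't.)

3

Round 1 — N10 at 140 > 100. N10 snaps.
  N10 sheds 140 kN to N16, N20, N21: 46 each (2 lost).
    N16: 80+46 = 126 ≤ 130
    N20: 70+46 = 116 ≤ 140
    N21: 30+46 = 76 > 70
Round 2 — N21 snaps.
  N21 sheds 76 kN to N20: 76 each.
    N20: 116+76 = 192 > 140
Round 3 — N20 snaps.
  N20 sheds 192 kN: no online neighbours, lost.
No further breaks.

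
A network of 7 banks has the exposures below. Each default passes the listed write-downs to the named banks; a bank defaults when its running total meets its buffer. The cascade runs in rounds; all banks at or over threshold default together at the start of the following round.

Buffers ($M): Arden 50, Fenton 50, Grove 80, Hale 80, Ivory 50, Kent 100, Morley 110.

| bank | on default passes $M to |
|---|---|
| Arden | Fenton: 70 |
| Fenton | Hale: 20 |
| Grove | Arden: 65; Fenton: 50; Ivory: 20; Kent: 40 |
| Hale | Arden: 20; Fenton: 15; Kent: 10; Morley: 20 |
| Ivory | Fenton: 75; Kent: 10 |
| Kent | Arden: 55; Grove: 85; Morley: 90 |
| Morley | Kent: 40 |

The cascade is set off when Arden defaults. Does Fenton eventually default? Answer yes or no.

yes

Round 1 — Arden defaults (initial).
  Fenton: +70 → 70 ≥ 50
Round 2 — Fenton defaults.
  Hale: +20 → 20 < 80
No further defaults.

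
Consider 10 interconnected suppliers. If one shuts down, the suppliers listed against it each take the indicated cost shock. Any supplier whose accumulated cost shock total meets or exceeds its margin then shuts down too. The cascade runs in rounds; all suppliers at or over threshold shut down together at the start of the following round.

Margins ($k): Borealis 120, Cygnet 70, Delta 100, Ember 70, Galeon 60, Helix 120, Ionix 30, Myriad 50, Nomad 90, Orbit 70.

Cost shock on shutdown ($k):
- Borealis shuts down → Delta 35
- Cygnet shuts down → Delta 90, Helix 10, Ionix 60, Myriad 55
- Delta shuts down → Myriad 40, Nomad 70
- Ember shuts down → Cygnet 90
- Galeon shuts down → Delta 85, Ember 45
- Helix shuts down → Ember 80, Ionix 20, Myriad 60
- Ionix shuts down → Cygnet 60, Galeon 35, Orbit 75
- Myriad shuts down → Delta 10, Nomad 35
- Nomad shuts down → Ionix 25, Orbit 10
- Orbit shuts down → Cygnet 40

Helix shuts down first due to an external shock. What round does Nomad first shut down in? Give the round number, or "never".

5

Round 1 — Helix shuts down (initial).
  Ember: +80 → 80 ≥ 70
  Ionix: +20 → 20 < 30
  Myriad: +60 → 60 ≥ 50
Round 2 — Ember, Myriad shut down.
  Cygnet: +90 → 90 ≥ 70
  Delta: +10 → 10 < 100
  Nomad: +35 → 35 < 90
Round 3 — Cygnet shuts down.
  Delta: +90 → 100 ≥ 100
  Ionix: +60 → 80 ≥ 30
Round 4 — Delta, Ionix shut down.
  Galeon: +35 → 35 < 60
  Nomad: +70 → 105 ≥ 90
  Orbit: +75 → 75 ≥ 70
Round 5 — Nomad, Orbit shut down.
No further shutdowns.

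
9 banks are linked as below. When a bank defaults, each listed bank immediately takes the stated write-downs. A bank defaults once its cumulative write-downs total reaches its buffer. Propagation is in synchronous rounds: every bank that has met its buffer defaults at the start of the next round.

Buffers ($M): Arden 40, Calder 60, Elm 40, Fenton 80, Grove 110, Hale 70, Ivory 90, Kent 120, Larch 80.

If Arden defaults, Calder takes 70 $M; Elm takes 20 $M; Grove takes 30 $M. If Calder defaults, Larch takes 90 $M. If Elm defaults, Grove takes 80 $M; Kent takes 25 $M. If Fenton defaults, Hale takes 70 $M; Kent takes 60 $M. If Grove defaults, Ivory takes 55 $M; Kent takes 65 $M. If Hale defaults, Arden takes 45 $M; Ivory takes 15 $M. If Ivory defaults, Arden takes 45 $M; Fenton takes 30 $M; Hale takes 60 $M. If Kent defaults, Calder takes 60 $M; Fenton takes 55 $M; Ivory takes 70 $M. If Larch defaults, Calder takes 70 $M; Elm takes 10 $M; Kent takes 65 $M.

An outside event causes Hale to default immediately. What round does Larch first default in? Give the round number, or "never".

4

Round 1 — Hale defaults (initial).
  Arden: +45 → 45 ≥ 40
  Ivory: +15 → 15 < 90
Round 2 — Arden defaults.
  Calder: +70 → 70 ≥ 60
  Elm: +20 → 20 < 40
  Grove: +30 → 30 < 110
Round 3 — Calder defaults.
  Larch: +90 → 90 ≥ 80
Round 4 — Larch defaults.
  Elm: +10 → 30 < 40
  Kent: +65 → 65 < 120
No further defaults.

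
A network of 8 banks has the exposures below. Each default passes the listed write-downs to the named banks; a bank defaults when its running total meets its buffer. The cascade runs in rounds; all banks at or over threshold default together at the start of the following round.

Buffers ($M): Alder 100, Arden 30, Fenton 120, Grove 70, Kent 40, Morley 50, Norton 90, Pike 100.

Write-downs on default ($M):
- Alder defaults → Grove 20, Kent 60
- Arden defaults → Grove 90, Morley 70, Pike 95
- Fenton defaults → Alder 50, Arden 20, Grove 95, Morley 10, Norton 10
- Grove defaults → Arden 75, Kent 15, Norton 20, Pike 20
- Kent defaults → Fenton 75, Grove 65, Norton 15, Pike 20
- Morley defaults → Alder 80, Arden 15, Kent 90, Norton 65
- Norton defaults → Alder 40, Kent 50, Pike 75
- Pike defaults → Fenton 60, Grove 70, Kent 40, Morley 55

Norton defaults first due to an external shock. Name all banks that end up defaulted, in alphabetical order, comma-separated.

Kent, Norton

Round 1 — Norton defaults (initial).
  Alder: +40 → 40 < 100
  Kent: +50 → 50 ≥ 40
  Pike: +75 → 75 < 100
Round 2 — Kent defaults.
  Fenton: +75 → 75 < 120
  Grove: +65 → 65 < 70
  Pike: +20 → 95 < 100
No further defaults.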